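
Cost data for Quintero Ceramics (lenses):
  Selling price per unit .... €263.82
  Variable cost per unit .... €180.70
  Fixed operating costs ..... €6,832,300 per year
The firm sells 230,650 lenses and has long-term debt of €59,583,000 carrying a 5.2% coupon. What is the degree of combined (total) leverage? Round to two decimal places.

Contribution at this volume is 230,650 × €83.12 = €19,171,628.00.
Operating income = contribution − fixed costs = €19,171,628.00 − €6,832,300 = €12,339,328.00. Interest = €3,098,316.00, so EBIT − I = €9,241,012.00.
DCL = contribution ÷ (EBIT − I) = €19,171,628.00 ÷ €9,241,012.00 = 2.0746.

2.07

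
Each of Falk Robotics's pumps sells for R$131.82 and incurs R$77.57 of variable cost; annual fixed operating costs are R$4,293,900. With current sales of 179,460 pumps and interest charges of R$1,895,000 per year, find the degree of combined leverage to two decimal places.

2.74

Total contribution margin = 179,460 × R$54.25 = R$9,735,705.00.
Subtracting fixed costs: EBIT = R$9,735,705.00 − R$4,293,900 = R$5,441,805.00. Interest = R$1,895,000.00, so EBIT − I = R$3,546,805.00.
Degree of total leverage = total CM / (EBIT − interest) = R$9,735,705.00 / R$3,546,805.00 = 2.7449.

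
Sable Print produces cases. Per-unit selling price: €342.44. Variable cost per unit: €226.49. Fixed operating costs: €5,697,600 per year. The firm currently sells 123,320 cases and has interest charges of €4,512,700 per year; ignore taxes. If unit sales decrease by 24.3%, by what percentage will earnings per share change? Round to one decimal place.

At 123,320 units, contribution = 123,320 × €115.95 = €14,298,954.00.
EBIT = €14,298,954.00 − €5,697,600 = €8,601,354.00.
After interest of €4,512,700.00, pre-tax earnings = €4,088,654.00.
Degree of combined leverage = contribution ÷ (EBIT − I) = €14,298,954.00 ÷ €4,088,654.00 = 3.4972.
%ΔEPS = DCL × %ΔSales = 3.4972 × -24.3% = -85.0%.

-85.0%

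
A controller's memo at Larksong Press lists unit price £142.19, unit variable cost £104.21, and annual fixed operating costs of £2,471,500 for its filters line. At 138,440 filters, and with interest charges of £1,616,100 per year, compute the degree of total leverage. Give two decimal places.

4.49

At 138,440 units, contribution = 138,440 × £37.98 = £5,257,951.20.
Operating income = contribution − fixed costs = £5,257,951.20 − £2,471,500 = £2,786,451.20. Interest = £1,616,100.00, so EBIT − I = £1,170,351.20.
Degree of total leverage = total CM / (EBIT − interest) = £5,257,951.20 / £1,170,351.20 = 4.4926.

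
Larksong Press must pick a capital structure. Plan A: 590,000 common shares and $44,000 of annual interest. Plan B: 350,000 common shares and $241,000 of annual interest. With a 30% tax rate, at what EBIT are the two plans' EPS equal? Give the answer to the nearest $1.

Set EPS_A = EPS_B: (EBIT − $44,000)(1 − 0.30) ÷ 590,000 = (EBIT − $241,000)(1 − 0.30) ÷ 350,000.
The (1 − t) factor cancels: (EBIT − 44,000) × 350,000 = (EBIT − 241,000) × 590,000.
Solving, EBIT = (241,000·590,000 − 44,000·350,000) / (590,000 − 350,000) = 126,790,000,000 / 240,000 = 528,291.67.

$528,292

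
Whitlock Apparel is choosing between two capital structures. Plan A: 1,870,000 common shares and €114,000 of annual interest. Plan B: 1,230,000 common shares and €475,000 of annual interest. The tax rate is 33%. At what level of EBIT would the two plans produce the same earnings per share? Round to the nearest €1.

€1,168,797

Set EPS_A = EPS_B: (EBIT − €114,000)(1 − 0.33) ÷ 1,870,000 = (EBIT − €475,000)(1 − 0.33) ÷ 1,230,000.
The (1 − t) factor cancels: (EBIT − 114,000) × 1,230,000 = (EBIT − 475,000) × 1,870,000.
EBIT × (1,870,000 − 1,230,000) = 475,000 × 1,870,000 − 114,000 × 1,230,000 = 748,030,000,000, so EBIT = 748,030,000,000 ÷ 640,000 = 1,168,796.88.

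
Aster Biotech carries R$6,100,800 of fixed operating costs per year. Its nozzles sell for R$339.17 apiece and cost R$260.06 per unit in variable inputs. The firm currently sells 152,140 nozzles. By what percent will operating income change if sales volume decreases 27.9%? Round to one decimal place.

Total contribution margin = 152,140 × R$79.11 = R$12,035,795.40.
Subtracting fixed costs: EBIT = R$12,035,795.40 − R$6,100,800 = R$5,934,995.40.
Degree of operating leverage = R$12,035,795.40 / R$5,934,995.40 = 2.0279.
So EBIT moves 2.0279 × (-27.9%) = -56.6%.

-56.6%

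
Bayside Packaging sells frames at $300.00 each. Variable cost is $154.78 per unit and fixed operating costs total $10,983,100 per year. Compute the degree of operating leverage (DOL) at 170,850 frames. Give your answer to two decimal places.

Contribution at this volume is 170,850 × $145.22 = $24,810,837.00.
Operating income = contribution − fixed costs = $24,810,837.00 − $10,983,100 = $13,827,737.00.
So DOL = total CM / EBIT = $24,810,837.00 / $13,827,737.00 = 1.7943.

1.79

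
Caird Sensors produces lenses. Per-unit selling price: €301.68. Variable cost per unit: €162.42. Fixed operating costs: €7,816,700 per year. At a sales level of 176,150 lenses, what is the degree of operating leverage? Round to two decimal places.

Contribution at this volume is 176,150 × €139.26 = €24,530,649.00.
Subtracting fixed costs: EBIT = €24,530,649.00 − €7,816,700 = €16,713,949.00.
Degree of operating leverage = €24,530,649.00 / €16,713,949.00 = 1.4677.

1.47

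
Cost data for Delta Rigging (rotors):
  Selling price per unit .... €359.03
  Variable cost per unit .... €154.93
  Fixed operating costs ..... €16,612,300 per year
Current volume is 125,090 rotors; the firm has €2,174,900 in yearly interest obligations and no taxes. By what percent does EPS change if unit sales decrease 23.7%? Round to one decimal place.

At 125,090 units, contribution = 125,090 × €204.10 = €25,530,869.00.
Operating income = contribution − fixed costs = €25,530,869.00 − €16,612,300 = €8,918,569.00.
Interest = €2,174,900.00, so EBIT − I = €6,743,669.00.
Degree of combined leverage = contribution ÷ (EBIT − I) = €25,530,869.00 ÷ €6,743,669.00 = 3.7859.
EPS therefore changes by 3.7859 × (-23.7%) = -89.7%.

-89.7%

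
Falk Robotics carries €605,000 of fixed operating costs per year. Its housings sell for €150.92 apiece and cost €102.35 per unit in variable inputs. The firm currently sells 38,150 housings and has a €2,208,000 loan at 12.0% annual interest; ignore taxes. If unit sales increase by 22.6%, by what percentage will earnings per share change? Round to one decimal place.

At 38,150 units, contribution = 38,150 × €48.57 = €1,852,945.50.
Operating income = contribution − fixed costs = €1,852,945.50 − €605,000 = €1,247,945.50.
Interest = €264,960.00, so EBIT − I = €982,985.50.
DCL = total CM / (EBIT − I) = €1,852,945.50 / €982,985.50 = 1.8850.
%ΔEPS = DCL × %ΔSales = 1.8850 × +22.6% = +42.6%.

+42.6%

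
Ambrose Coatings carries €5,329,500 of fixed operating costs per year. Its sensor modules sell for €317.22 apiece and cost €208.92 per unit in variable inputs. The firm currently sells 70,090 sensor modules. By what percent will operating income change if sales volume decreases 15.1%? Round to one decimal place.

Total contribution margin = 70,090 × €108.30 = €7,590,747.00.
EBIT = €7,590,747.00 − €5,329,500 = €2,261,247.00.
So DOL = total CM / EBIT = €7,590,747.00 / €2,261,247.00 = 3.3569.
So EBIT moves 3.3569 × (-15.1%) = -50.7%.

-50.7%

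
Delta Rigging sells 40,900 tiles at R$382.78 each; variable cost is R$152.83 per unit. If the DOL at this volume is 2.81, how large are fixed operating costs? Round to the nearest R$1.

At 40,900 units, contribution = 40,900 × R$229.95 = R$9,404,955.00.
Since DOL = CM ÷ EBIT, EBIT = R$9,404,955.00 ÷ 2.81 = R$3,346,959.07.
Fixed costs = CM − EBIT = R$9,404,955.00 − R$3,346,959.07 = R$6,057,996.

R$6,057,996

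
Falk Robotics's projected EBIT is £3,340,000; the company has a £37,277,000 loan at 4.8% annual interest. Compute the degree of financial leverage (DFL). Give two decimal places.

Interest = £1,789,296.00.
DFL = EBIT ÷ (EBIT − I) = £3,340,000 ÷ (£3,340,000 − £1,789,296.00) = £3,340,000 ÷ £1,550,704.00 = 2.1539.

2.15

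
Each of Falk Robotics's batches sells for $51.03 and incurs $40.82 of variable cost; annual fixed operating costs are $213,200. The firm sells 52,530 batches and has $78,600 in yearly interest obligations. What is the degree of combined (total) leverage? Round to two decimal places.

2.19

At 52,530 units, contribution = 52,530 × $10.21 = $536,331.30.
EBIT = $536,331.30 − $213,200 = $323,131.30. Interest = $78,600.00, so EBIT − I = $244,531.30.
DCL = contribution ÷ (EBIT − I) = $536,331.30 ÷ $244,531.30 = 2.1933.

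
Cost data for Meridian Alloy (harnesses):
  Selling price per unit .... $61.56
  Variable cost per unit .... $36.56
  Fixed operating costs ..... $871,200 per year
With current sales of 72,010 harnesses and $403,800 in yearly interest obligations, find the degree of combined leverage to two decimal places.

At 72,010 units, contribution = 72,010 × $25.00 = $1,800,250.00.
Operating income = contribution − fixed costs = $1,800,250.00 − $871,200 = $929,050.00. Interest = $403,800.00, so EBIT − I = $525,250.00.
Degree of total leverage = total CM / (EBIT − interest) = $1,800,250.00 / $525,250.00 = 3.4274.

3.43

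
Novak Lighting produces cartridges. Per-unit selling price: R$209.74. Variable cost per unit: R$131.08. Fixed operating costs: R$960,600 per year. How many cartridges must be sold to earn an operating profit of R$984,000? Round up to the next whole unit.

Unit CM = price − variable cost = R$209.74 − R$131.08 = R$78.66.
Need Q such that Q × R$78.66 − R$960,600 = R$984,000, i.e. Q = R$1,944,600 / R$78.66 = 24,721.59 → 24,722.

24,722 cartridges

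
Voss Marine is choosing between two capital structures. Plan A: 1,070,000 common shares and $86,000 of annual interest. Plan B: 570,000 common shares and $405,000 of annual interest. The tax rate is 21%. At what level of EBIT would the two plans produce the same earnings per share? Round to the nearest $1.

$768,660

Set EPS_A = EPS_B: (EBIT − $86,000)(1 − 0.21) ÷ 1,070,000 = (EBIT − $405,000)(1 − 0.21) ÷ 570,000.
The (1 − t) factor cancels: (EBIT − 86,000) × 570,000 = (EBIT − 405,000) × 1,070,000.
EBIT × (1,070,000 − 570,000) = 405,000 × 1,070,000 − 86,000 × 570,000 = 384,330,000,000, so EBIT = 384,330,000,000 ÷ 500,000 = 768,660.00.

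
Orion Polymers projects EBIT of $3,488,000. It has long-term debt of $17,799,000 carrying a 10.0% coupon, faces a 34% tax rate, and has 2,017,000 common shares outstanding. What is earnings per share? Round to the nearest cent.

$0.56

Pre-tax income = $3,488,000 − $1,779,900.00 = $1,708,100.00.
After tax at 34%: net income = $1,708,100.00 × 0.66 = $1,127,346.00.
Per share: $1,127,346.00 / 2,017,000 shares = $0.56.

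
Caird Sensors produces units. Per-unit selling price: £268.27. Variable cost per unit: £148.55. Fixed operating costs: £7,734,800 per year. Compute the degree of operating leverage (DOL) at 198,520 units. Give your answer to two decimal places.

Contribution at this volume is 198,520 × £119.72 = £23,766,814.40.
Subtracting fixed costs: EBIT = £23,766,814.40 − £7,734,800 = £16,032,014.40.
So DOL = total CM / EBIT = £23,766,814.40 / £16,032,014.40 = 1.4825.

1.48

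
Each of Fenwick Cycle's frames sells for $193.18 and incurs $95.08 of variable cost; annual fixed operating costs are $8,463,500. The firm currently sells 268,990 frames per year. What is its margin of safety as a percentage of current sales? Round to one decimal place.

67.9%

Unit CM = price − variable cost = $193.18 − $95.08 = $98.10. Break-even units = $8,463,500 ÷ $98.10 = 86,274.21; break-even revenue = 86,274.21 × $193.18 = $16,666,451.89.
Actual sales revenue = 268,990 × $193.18 = $51,963,488.20.
Margin of safety = ($51,963,488.20 − $16,666,451.89) ÷ $51,963,488.20 = 67.9%.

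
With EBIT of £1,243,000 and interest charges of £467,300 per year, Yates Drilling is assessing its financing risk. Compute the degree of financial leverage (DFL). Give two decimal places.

Interest = £467,300.00.
DFL = EBIT ÷ (EBIT − I) = £1,243,000 ÷ (£1,243,000 − £467,300.00) = £1,243,000 ÷ £775,700.00 = 1.6024.

1.60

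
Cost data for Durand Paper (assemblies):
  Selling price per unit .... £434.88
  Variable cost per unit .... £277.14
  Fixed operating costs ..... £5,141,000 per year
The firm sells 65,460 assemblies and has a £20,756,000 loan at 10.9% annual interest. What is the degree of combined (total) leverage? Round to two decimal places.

3.53

Total contribution margin = 65,460 × £157.74 = £10,325,660.40.
EBIT = £10,325,660.40 − £5,141,000 = £5,184,660.40. Interest = £2,262,404.00.
DOL = £10,325,660.40 ÷ £5,184,660.40 = 1.9916; DFL = £5,184,660.40 ÷ £2,922,256.40 = 1.7742.
Combined leverage = 1.9916 × 1.7742 = 3.5335.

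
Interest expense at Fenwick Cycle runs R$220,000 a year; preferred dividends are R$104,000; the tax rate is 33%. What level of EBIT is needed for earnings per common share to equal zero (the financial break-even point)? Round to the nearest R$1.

Preferred dividends are paid after tax, so their pre-tax equivalent is R$104,000 ÷ (1 − 0.33) = R$155,223.88.
Financial break-even EBIT = interest + D_p ÷ (1 − t) = R$220,000 + R$155,223.88 = R$375,223.88.

R$375,224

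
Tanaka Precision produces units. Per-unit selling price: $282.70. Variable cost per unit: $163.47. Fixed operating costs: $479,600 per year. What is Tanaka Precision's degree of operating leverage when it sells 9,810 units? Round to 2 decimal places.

1.70

Contribution at this volume is 9,810 × $119.23 = $1,169,646.30.
Operating income = contribution − fixed costs = $1,169,646.30 − $479,600 = $690,046.30.
So DOL = total CM / EBIT = $1,169,646.30 / $690,046.30 = 1.6950.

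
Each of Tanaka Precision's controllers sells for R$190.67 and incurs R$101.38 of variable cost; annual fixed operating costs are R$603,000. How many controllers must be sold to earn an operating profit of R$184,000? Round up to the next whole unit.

Unit CM = price − variable cost = R$190.67 − R$101.38 = R$89.29.
Required volume = (fixed costs + target profit) ÷ CM = (R$603,000 + R$184,000) ÷ R$89.29 = 8,813.98, so 8,814 controllers.

8,814 controllers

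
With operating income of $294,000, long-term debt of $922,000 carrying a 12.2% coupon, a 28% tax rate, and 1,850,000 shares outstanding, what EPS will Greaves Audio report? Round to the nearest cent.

Pre-tax income = $294,000 − $112,484.00 = $181,516.00.
Net income = $181,516.00 × (1 − 0.28) = $130,691.52.
EPS = $130,691.52 ÷ 1,850,000 = $0.07.

$0.07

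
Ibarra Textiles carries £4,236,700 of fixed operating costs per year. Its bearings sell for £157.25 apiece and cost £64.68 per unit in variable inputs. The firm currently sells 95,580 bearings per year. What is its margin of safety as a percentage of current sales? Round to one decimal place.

52.1%

Each unit contributes £157.25 − £64.68 = £92.57. Break-even units = £4,236,700 ÷ £92.57 = 45,767.53; break-even revenue = 45,767.53 × £157.25 = £7,196,943.66.
Current sales = 95,580 × £157.25 = £15,029,955.00.
Margin of safety = (£15,029,955.00 − £7,196,943.66) ÷ £15,029,955.00 = 52.1%.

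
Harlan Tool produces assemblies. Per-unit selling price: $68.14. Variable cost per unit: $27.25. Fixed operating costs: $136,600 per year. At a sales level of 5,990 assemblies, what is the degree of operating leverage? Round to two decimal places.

2.26

Total contribution margin = 5,990 × $40.89 = $244,931.10.
Operating income = contribution − fixed costs = $244,931.10 − $136,600 = $108,331.10.
Degree of operating leverage = $244,931.10 / $108,331.10 = 2.2609.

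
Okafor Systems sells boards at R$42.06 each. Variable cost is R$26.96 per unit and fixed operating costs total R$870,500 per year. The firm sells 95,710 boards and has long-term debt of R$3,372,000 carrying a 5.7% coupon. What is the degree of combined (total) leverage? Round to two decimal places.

3.78

Total contribution margin = 95,710 × R$15.10 = R$1,445,221.00.
EBIT = R$1,445,221.00 − R$870,500 = R$574,721.00. Interest = R$192,204.00.
DOL = R$1,445,221.00 ÷ R$574,721.00 = 2.5146; DFL = R$574,721.00 ÷ R$382,517.00 = 1.5025.
Combined leverage = 2.5146 × 1.5025 = 3.7782.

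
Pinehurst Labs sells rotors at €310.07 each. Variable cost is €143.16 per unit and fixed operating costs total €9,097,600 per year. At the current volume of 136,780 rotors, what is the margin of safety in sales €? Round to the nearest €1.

Each unit contributes €310.07 − €143.16 = €166.91. Break-even units = €9,097,600 ÷ €166.91 = 54,506.02; break-even revenue = 54,506.02 × €310.07 = €16,900,682.00.
Actual sales revenue = 136,780 × €310.07 = €42,411,374.60.
Margin of safety = €42,411,374.60 − €16,900,682.00 = €25,510,693.

€25,510,693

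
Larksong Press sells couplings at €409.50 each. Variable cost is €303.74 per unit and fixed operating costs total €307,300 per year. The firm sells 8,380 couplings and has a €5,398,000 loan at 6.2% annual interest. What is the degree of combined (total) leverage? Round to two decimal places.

Total contribution margin = 8,380 × €105.76 = €886,268.80.
EBIT = €886,268.80 − €307,300 = €578,968.80. Interest = €334,676.00.
DOL = €886,268.80 ÷ €578,968.80 = 1.5308; DFL = €578,968.80 ÷ €244,292.80 = 2.3700.
DCL = DOL × DFL = 1.5308 × 2.3700 = 3.6280.

3.63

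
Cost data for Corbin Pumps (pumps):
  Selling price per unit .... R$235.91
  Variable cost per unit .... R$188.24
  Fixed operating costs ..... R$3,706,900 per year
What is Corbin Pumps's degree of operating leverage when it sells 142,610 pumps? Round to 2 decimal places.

2.20

At 142,610 units, contribution = 142,610 × R$47.67 = R$6,798,218.70.
Subtracting fixed costs: EBIT = R$6,798,218.70 − R$3,706,900 = R$3,091,318.70.
So DOL = total CM / EBIT = R$6,798,218.70 / R$3,091,318.70 = 2.1991.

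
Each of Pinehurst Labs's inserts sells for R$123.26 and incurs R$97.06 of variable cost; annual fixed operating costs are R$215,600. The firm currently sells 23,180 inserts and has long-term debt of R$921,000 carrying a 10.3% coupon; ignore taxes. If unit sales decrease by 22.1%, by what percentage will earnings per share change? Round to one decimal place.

-45.2%

At 23,180 units, contribution = 23,180 × R$26.20 = R$607,316.00.
Operating income = contribution − fixed costs = R$607,316.00 − R$215,600 = R$391,716.00.
Interest = R$94,863.00, so EBIT − I = R$296,853.00.
DCL = total CM / (EBIT − I) = R$607,316.00 / R$296,853.00 = 2.0458.
%ΔEPS = DCL × %ΔSales = 2.0458 × -22.1% = -45.2%.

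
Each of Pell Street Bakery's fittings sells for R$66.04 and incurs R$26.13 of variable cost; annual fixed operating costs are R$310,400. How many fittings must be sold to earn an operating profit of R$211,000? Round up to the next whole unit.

13,065 fittings

Each unit contributes R$66.04 − R$26.13 = R$39.91.
Units = (FC + target) / CM = (R$310,400 + R$211,000) / R$39.91 = 13,064.39, so 13,065 fittings.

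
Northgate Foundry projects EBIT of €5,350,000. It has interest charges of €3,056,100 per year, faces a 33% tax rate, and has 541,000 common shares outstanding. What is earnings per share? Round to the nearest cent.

€2.84

Pre-tax income = €5,350,000 − €3,056,100.00 = €2,293,900.00.
Net income = €2,293,900.00 × (1 − 0.33) = €1,536,913.00.
Per share: €1,536,913.00 / 541,000 shares = €2.84.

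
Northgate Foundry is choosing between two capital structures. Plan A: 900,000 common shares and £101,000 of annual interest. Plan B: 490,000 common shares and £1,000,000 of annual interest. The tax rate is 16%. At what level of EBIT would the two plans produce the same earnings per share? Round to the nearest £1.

At indifference, (EBIT − 101,000)(1 − t)/900,000 = (EBIT − 1,000,000)(1 − t)/490,000.
Cancelling (1 − t) and cross-multiplying: 490,000·(EBIT − 101,000) = 900,000·(EBIT − 1,000,000).
Solving, EBIT = (1,000,000·900,000 − 101,000·490,000) / (900,000 − 490,000) = 850,510,000,000 / 410,000 = 2,074,414.63.

£2,074,415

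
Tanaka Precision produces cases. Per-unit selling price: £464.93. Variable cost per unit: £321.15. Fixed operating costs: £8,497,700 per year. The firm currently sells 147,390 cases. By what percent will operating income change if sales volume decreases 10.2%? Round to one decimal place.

-17.0%

At 147,390 units, contribution = 147,390 × £143.78 = £21,191,734.20.
Subtracting fixed costs: EBIT = £21,191,734.20 − £8,497,700 = £12,694,034.20.
So DOL = total CM / EBIT = £21,191,734.20 / £12,694,034.20 = 1.6694.
Operating income changes by 1.6694 × -10.2% = -17.0%.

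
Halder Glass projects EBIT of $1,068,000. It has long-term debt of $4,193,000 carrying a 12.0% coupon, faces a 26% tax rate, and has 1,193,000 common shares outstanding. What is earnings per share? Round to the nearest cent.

Interest = $503,160.00, so EBT = $1,068,000 − $503,160.00 = $564,840.00.
Net income = $564,840.00 × (1 − 0.26) = $417,981.60.
Per share: $417,981.60 / 1,193,000 shares = $0.35.

$0.35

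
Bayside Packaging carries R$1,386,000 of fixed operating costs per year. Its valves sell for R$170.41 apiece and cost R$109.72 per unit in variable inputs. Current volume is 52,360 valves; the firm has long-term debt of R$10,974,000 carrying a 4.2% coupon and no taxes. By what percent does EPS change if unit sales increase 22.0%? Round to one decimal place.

+52.5%

Total contribution margin = 52,360 × R$60.69 = R$3,177,728.40.
EBIT = R$3,177,728.40 − R$1,386,000 = R$1,791,728.40.
After interest of R$460,908.00, pre-tax earnings = R$1,330,820.40.
Degree of combined leverage = contribution ÷ (EBIT − I) = R$3,177,728.40 ÷ R$1,330,820.40 = 2.3878.
EPS therefore changes by 2.3878 × (+22.0%) = +52.5%.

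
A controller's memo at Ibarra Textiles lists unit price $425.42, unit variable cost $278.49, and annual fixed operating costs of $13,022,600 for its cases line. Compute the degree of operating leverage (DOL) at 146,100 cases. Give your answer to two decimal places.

Total contribution margin = 146,100 × $146.93 = $21,466,473.00.
Subtracting fixed costs: EBIT = $21,466,473.00 − $13,022,600 = $8,443,873.00.
DOL = contribution ÷ EBIT = $21,466,473.00 ÷ $8,443,873.00 = 2.5423.

2.54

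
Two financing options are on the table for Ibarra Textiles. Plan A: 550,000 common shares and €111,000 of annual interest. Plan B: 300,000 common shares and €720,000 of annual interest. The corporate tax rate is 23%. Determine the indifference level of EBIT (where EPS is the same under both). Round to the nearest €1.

At indifference, (EBIT − 111,000)(1 − t)/550,000 = (EBIT − 720,000)(1 − t)/300,000.
The (1 − t) factor cancels: (EBIT − 111,000) × 300,000 = (EBIT − 720,000) × 550,000.
EBIT × (550,000 − 300,000) = 720,000 × 550,000 − 111,000 × 300,000 = 362,700,000,000, so EBIT = 362,700,000,000 ÷ 250,000 = 1,450,800.00.

€1,450,800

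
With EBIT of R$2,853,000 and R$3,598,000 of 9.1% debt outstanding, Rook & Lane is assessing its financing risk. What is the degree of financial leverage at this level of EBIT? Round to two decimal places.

Interest = R$327,418.00.
DFL = EBIT ÷ (EBIT − I) = R$2,853,000 ÷ (R$2,853,000 − R$327,418.00) = R$2,853,000 ÷ R$2,525,582.00 = 1.1296.

1.13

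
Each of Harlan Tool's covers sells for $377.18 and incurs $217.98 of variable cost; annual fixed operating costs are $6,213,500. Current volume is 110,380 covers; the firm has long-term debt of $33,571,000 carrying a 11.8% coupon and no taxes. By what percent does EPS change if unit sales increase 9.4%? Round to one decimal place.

Contribution at this volume is 110,380 × $159.20 = $17,572,496.00.
Subtracting fixed costs: EBIT = $17,572,496.00 − $6,213,500 = $11,358,996.00.
After interest of $3,961,378.00, pre-tax earnings = $7,397,618.00.
Degree of combined leverage = contribution ÷ (EBIT − I) = $17,572,496.00 ÷ $7,397,618.00 = 2.3754.
EPS therefore changes by 2.3754 × (+9.4%) = +22.3%.

+22.3%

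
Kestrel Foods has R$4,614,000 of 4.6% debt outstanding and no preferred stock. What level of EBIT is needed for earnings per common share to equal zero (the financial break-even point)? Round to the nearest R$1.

R$212,244

Annual interest = 4.6% × R$4,614,000 = R$212,244.00.
With no preferred dividends, EPS = 0 when EBIT exactly covers interest, so the financial break-even EBIT is R$212,244.00.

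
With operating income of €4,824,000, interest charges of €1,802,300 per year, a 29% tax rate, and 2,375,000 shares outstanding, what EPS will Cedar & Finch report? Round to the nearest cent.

€0.90

Interest = €1,802,300.00, so EBT = €4,824,000 − €1,802,300.00 = €3,021,700.00.
After tax at 29%: net income = €3,021,700.00 × 0.71 = €2,145,407.00.
EPS = €2,145,407.00 ÷ 2,375,000 = €0.90.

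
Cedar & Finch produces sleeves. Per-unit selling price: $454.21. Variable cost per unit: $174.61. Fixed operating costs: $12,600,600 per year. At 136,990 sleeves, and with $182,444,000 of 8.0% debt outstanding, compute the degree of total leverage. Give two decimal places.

3.45

Contribution at this volume is 136,990 × $279.60 = $38,302,404.00.
EBIT = $38,302,404.00 − $12,600,600 = $25,701,804.00. Interest = $14,595,520.00, so EBIT − I = $11,106,284.00.
Degree of total leverage = total CM / (EBIT − interest) = $38,302,404.00 / $11,106,284.00 = 3.4487.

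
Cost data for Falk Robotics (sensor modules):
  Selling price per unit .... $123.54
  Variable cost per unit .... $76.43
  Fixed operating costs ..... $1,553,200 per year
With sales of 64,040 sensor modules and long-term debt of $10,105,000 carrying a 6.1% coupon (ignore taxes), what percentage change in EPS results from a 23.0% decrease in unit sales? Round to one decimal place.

-81.9%

Total contribution margin = 64,040 × $47.11 = $3,016,924.40.
Operating income = contribution − fixed costs = $3,016,924.40 − $1,553,200 = $1,463,724.40.
After interest of $616,405.00, pre-tax earnings = $847,319.40.
Degree of combined leverage = contribution ÷ (EBIT − I) = $3,016,924.40 ÷ $847,319.40 = 3.5606.
%ΔEPS = DCL × %ΔSales = 3.5606 × -23.0% = -81.9%.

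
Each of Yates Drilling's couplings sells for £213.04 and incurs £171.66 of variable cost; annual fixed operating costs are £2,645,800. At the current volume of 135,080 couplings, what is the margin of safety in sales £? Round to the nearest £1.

£15,155,857

Each unit contributes £213.04 − £171.66 = £41.38. Break-even units = £2,645,800 ÷ £41.38 = 63,939.10; break-even revenue = 63,939.10 × £213.04 = £13,621,586.08.
Current sales = 135,080 × £213.04 = £28,777,443.20.
Margin of safety = £28,777,443.20 − £13,621,586.08 = £15,155,857.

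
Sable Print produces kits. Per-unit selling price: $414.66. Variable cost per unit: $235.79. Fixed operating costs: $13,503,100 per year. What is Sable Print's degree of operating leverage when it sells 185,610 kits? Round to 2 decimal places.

At 185,610 units, contribution = 185,610 × $178.87 = $33,200,060.70.
Operating income = contribution − fixed costs = $33,200,060.70 − $13,503,100 = $19,696,960.70.
DOL = contribution ÷ EBIT = $33,200,060.70 ÷ $19,696,960.70 = 1.6855.

1.69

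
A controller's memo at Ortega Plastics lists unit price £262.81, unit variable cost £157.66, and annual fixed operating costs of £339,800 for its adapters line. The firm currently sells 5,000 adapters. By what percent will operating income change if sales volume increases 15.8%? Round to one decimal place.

+44.7%

Total contribution margin = 5,000 × £105.15 = £525,750.00.
EBIT = £525,750.00 − £339,800 = £185,950.00.
So DOL = total CM / EBIT = £525,750.00 / £185,950.00 = 2.8274.
Operating income changes by 2.8274 × +15.8% = +44.7%.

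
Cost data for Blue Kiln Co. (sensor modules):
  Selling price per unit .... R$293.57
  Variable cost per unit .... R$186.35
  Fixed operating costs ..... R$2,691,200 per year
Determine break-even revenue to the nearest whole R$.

R$7,368,547

Contribution margin per unit = R$293.57 − R$186.35 = R$107.22, a CM ratio of R$107.22 ÷ R$293.57 = 0.3652.
Break-even sales = FC ÷ CM ratio = R$2,691,200 × R$293.57 / R$107.22 = R$7,368,547.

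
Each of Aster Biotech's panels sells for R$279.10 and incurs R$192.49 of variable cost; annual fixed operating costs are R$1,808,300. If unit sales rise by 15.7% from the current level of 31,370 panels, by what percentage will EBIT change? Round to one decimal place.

+46.9%

At 31,370 units, contribution = 31,370 × R$86.61 = R$2,716,955.70.
Operating income = contribution − fixed costs = R$2,716,955.70 − R$1,808,300 = R$908,655.70.
So DOL = total CM / EBIT = R$2,716,955.70 / R$908,655.70 = 2.9901.
Operating income changes by 2.9901 × +15.7% = +46.9%.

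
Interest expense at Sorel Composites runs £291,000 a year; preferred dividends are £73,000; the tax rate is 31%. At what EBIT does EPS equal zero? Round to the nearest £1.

Grossing the preferred dividend up to pre-tax terms: £73,000 / (1 − 0.31) = £105,797.10.
EPS = 0 when EBIT covers interest plus the pre-tax preferred burden: £291,000 + £105,797.10 = £396,797.10.

£396,797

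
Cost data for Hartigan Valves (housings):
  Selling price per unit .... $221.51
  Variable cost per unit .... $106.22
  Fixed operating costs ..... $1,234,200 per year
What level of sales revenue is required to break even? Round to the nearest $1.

$2,371,304

Contribution margin per unit = $221.51 − $106.22 = $115.29, a CM ratio of $115.29 ÷ $221.51 = 0.5205.
Break-even sales = FC ÷ CM ratio = $1,234,200 × $221.51 / $115.29 = $2,371,304.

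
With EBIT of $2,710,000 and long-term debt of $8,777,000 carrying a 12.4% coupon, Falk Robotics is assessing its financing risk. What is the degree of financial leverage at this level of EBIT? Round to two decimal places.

Annual interest charges come to $1,088,348.00.
DFL = EBIT ÷ (EBIT − I) = $2,710,000 ÷ ($2,710,000 − $1,088,348.00) = $2,710,000 ÷ $1,621,652.00 = 1.6711.

1.67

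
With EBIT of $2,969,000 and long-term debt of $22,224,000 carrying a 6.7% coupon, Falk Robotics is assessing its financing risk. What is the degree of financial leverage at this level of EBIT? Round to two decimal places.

Interest = $1,489,008.00.
DFL = EBIT ÷ (EBIT − I) = $2,969,000 ÷ ($2,969,000 − $1,489,008.00) = $2,969,000 ÷ $1,479,992.00 = 2.0061.

2.01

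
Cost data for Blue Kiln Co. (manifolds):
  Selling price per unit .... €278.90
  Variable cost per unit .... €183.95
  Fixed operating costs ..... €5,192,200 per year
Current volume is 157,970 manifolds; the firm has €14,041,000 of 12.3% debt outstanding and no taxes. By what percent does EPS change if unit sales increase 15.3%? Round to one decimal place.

+28.4%

At 157,970 units, contribution = 157,970 × €94.95 = €14,999,251.50.
EBIT = €14,999,251.50 − €5,192,200 = €9,807,051.50.
After interest of €1,727,043.00, pre-tax earnings = €8,080,008.50.
DCL = total CM / (EBIT − I) = €14,999,251.50 / €8,080,008.50 = 1.8563.
EPS therefore changes by 1.8563 × (+15.3%) = +28.4%.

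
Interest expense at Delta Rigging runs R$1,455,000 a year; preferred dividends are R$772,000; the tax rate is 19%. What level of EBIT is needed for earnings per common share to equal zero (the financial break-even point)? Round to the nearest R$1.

Preferred dividends are paid after tax, so their pre-tax equivalent is R$772,000 ÷ (1 − 0.19) = R$953,086.42.
EPS = 0 when EBIT covers interest plus the pre-tax preferred burden: R$1,455,000 + R$953,086.42 = R$2,408,086.42.

R$2,408,086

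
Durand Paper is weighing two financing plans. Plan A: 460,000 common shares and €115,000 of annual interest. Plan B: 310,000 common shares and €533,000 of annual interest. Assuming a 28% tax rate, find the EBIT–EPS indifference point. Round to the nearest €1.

At indifference, (EBIT − 115,000)(1 − t)/460,000 = (EBIT − 533,000)(1 − t)/310,000.
The (1 − t) factor cancels: (EBIT − 115,000) × 310,000 = (EBIT − 533,000) × 460,000.
Solving, EBIT = (533,000·460,000 − 115,000·310,000) / (460,000 − 310,000) = 209,530,000,000 / 150,000 = 1,396,866.67.

€1,396,867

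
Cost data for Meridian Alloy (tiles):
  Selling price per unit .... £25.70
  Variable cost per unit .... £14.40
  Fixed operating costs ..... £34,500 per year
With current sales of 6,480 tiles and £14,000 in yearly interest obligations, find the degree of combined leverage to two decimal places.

2.96

At 6,480 units, contribution = 6,480 × £11.30 = £73,224.00.
Subtracting fixed costs: EBIT = £73,224.00 − £34,500 = £38,724.00. Interest = £14,000.00.
DOL = £73,224.00 ÷ £38,724.00 = 1.8909; DFL = £38,724.00 ÷ £24,724.00 = 1.5663.
Combined leverage = 1.8909 × 1.5663 = 2.9617.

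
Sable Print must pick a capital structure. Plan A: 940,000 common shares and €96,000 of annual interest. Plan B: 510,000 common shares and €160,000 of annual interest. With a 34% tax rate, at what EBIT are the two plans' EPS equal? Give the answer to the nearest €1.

€235,907

Set EPS_A = EPS_B: (EBIT − €96,000)(1 − 0.34) ÷ 940,000 = (EBIT − €160,000)(1 − 0.34) ÷ 510,000.
The (1 − t) factor cancels: (EBIT − 96,000) × 510,000 = (EBIT − 160,000) × 940,000.
Solving, EBIT = (160,000·940,000 − 96,000·510,000) / (940,000 − 510,000) = 101,440,000,000 / 430,000 = 235,906.98.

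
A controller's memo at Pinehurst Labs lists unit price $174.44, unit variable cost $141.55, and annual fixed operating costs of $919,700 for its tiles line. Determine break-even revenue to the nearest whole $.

$4,877,849

Contribution margin per unit = $174.44 − $141.55 = $32.89, a CM ratio of $32.89 ÷ $174.44 = 0.1885.
Break-even revenue = fixed costs × price ÷ CM = $919,700 × $174.44 ÷ $32.89 = $4,877,849.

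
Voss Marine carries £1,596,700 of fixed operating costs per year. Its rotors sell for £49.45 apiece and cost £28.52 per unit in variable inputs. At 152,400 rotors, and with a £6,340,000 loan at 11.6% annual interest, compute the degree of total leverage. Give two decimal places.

At 152,400 units, contribution = 152,400 × £20.93 = £3,189,732.00.
Operating income = contribution − fixed costs = £3,189,732.00 − £1,596,700 = £1,593,032.00. Interest = £735,440.00, so EBIT − I = £857,592.00.
Degree of total leverage = total CM / (EBIT − interest) = £3,189,732.00 / £857,592.00 = 3.7194.

3.72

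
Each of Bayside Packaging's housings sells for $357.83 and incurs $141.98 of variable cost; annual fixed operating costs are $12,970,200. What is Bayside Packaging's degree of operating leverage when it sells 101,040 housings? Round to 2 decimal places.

2.47

Contribution at this volume is 101,040 × $215.85 = $21,809,484.00.
Subtracting fixed costs: EBIT = $21,809,484.00 − $12,970,200 = $8,839,284.00.
DOL = contribution ÷ EBIT = $21,809,484.00 ÷ $8,839,284.00 = 2.4673.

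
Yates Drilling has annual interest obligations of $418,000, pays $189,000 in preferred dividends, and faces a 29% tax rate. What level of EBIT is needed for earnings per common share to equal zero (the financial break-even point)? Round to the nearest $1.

Preferred dividends are paid after tax, so their pre-tax equivalent is $189,000 ÷ (1 − 0.29) = $266,197.18.
Financial break-even EBIT = interest + D_p ÷ (1 − t) = $418,000 + $266,197.18 = $684,197.18.

$684,197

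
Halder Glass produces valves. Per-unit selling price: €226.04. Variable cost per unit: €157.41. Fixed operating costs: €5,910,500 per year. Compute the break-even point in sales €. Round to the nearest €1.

€19,466,843

CM per unit = €226.04 − €157.41 = €68.63; CM ratio = €68.63 / €226.04 = 0.3036.
Break-even revenue = fixed costs × price ÷ CM = €5,910,500 × €226.04 ÷ €68.63 = €19,466,843.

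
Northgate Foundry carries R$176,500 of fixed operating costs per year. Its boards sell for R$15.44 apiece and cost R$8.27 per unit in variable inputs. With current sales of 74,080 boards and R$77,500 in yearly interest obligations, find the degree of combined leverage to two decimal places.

Contribution at this volume is 74,080 × R$7.17 = R$531,153.60.
Subtracting fixed costs: EBIT = R$531,153.60 − R$176,500 = R$354,653.60. Interest = R$77,500.00.
DOL = R$531,153.60 ÷ R$354,653.60 = 1.4977; DFL = R$354,653.60 ÷ R$277,153.60 = 1.2796.
DCL = DOL × DFL = 1.4977 × 1.2796 = 1.9165.

1.92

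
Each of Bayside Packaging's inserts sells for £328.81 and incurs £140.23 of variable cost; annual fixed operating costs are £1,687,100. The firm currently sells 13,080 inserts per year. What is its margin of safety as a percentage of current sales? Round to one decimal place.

31.6%

Each unit contributes £328.81 − £140.23 = £188.58. Break-even units = £1,687,100 ÷ £188.58 = 8,946.34; break-even revenue = 8,946.34 × £328.81 = £2,941,644.67.
Actual sales revenue = 13,080 × £328.81 = £4,300,834.80.
Margin of safety = (£4,300,834.80 − £2,941,644.67) ÷ £4,300,834.80 = 31.6%.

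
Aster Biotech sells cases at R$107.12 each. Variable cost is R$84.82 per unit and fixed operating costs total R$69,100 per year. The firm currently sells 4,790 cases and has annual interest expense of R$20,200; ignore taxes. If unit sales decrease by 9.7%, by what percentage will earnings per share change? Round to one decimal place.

Contribution at this volume is 4,790 × R$22.30 = R$106,817.00.
Operating income = contribution − fixed costs = R$106,817.00 − R$69,100 = R$37,717.00.
After interest of R$20,200.00, pre-tax earnings = R$17,517.00.
DCL = total CM / (EBIT − I) = R$106,817.00 / R$17,517.00 = 6.0979.
EPS therefore changes by 6.0979 × (-9.7%) = -59.1%.

-59.1%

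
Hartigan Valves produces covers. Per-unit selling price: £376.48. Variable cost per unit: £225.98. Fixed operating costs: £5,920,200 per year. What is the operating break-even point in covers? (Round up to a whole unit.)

Each unit contributes £376.48 − £225.98 = £150.50.
Break-even Q = £5,920,200 / £150.50 = 39,336.88 → 39,337 covers.

39,337 covers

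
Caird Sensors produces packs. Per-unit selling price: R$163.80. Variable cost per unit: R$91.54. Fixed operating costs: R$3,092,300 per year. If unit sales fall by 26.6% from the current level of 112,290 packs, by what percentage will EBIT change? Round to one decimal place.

Contribution at this volume is 112,290 × R$72.26 = R$8,114,075.40.
Operating income = contribution − fixed costs = R$8,114,075.40 − R$3,092,300 = R$5,021,775.40.
So DOL = total CM / EBIT = R$8,114,075.40 / R$5,021,775.40 = 1.6158.
So EBIT moves 1.6158 × (-26.6%) = -43.0%.

-43.0%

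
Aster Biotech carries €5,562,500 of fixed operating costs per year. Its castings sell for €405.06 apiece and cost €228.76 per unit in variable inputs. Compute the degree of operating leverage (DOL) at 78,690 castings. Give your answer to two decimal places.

Contribution at this volume is 78,690 × €176.30 = €13,873,047.00.
Subtracting fixed costs: EBIT = €13,873,047.00 − €5,562,500 = €8,310,547.00.
Degree of operating leverage = €13,873,047.00 / €8,310,547.00 = 1.6693.

1.67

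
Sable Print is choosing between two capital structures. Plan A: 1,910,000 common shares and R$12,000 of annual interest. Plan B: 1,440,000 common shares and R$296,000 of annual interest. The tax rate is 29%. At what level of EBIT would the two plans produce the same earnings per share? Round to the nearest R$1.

R$1,166,128

At indifference, (EBIT − 12,000)(1 − t)/1,910,000 = (EBIT − 296,000)(1 − t)/1,440,000.
The (1 − t) factor cancels: (EBIT − 12,000) × 1,440,000 = (EBIT − 296,000) × 1,910,000.
EBIT × (1,910,000 − 1,440,000) = 296,000 × 1,910,000 − 12,000 × 1,440,000 = 548,080,000,000, so EBIT = 548,080,000,000 ÷ 470,000 = 1,166,127.66.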